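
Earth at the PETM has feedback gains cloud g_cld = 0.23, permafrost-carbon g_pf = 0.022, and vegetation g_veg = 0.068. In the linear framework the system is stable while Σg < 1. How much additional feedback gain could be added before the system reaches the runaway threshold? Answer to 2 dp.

Current total gain = 0.23 + 0.022 + 0.068 = 0.32.
Margin to runaway = 1 − 0.32 = 0.68.

0.68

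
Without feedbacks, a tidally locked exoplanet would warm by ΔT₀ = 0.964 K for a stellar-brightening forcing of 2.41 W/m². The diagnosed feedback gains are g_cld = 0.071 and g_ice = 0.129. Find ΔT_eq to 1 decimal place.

1.2 K

Total gain g = 0.071 + 0.129 = 0.2.
Amplification A = 1/(1 − 0.2) = 1.25.
ΔT = 0.964 × 1.25 = 1.2 K.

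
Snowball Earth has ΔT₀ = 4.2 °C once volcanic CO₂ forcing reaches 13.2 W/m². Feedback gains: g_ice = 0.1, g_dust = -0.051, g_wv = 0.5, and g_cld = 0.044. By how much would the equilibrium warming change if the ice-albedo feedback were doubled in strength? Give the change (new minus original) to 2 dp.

3.36 °C

Original: g = 0.593, ΔT = 4.2/(1−0.593) = 10.3194 °C.
With doubled ice-albedo: g' = 0.693, ΔT' = 4.2/(1−0.693) = 13.6808 °C.
Change = 13.6808 − 10.3194 = 3.36 °C.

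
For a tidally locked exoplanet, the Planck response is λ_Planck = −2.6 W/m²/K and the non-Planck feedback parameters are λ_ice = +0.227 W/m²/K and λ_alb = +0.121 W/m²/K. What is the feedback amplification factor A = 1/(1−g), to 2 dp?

1.15

Convert to gains: g_ice = 0.227/2.6 = 0.08731; g_alb = 0.121/2.6 = 0.04654.
Total gain g = 0.13385.
A = 1/(1 − 0.13385) = 1.15.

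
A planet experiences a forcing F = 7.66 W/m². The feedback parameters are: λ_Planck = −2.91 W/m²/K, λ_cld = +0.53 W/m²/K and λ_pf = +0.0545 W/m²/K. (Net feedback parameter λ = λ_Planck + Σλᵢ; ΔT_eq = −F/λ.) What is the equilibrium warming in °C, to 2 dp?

3.29 °C

Net feedback parameter λ = (−2.91) + (+0.53) + (+0.0545) = -2.3255 W/m²/K.
ΔT = −F/λ = −7.66/(-2.3255) = 3.29 °C.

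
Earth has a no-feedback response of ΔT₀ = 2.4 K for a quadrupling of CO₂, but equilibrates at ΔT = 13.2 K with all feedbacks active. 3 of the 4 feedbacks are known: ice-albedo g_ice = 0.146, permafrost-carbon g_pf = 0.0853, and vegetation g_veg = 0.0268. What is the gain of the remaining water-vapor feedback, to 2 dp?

Amplification A = ΔT/ΔT₀ = 13.2/2.4 = 5.5.
Total gain g = 1 − 1/A = 1 − 1/5.5 = 0.8182.
Known gains sum to 0.146 + 0.0853 + 0.0268 = 0.2581.
g_wv = 0.8182 − 0.2581 = 0.56.

0.56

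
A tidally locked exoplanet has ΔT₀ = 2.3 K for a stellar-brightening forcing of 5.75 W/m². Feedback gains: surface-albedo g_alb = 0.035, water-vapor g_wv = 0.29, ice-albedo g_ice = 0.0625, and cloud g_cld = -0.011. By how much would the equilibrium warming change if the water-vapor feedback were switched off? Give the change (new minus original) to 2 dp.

Original: g = 0.3765, ΔT = 2.3/(1−0.3765) = 3.6889 K.
Without water-vapor: g' = 0.0865, ΔT' = 2.3/(1−0.0865) = 2.5178 K.
Change = 2.5178 − 3.6889 = -1.17 K.

-1.17 K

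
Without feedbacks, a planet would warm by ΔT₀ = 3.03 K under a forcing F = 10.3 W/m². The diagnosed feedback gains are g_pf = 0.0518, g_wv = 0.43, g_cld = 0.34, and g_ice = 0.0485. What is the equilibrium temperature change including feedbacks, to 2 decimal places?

23.36 K

Total gain g = 0.0518 + 0.43 + 0.34 + 0.0485 = 0.8703.
Amplification A = 1/(1 − 0.8703) = 7.71.
ΔT = 3.03 × 7.71 = 23.36 K.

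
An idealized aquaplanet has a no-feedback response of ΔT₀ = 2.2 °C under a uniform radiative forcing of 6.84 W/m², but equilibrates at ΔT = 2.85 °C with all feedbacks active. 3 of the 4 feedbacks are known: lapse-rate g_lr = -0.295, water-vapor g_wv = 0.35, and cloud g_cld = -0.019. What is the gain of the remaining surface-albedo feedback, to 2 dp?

0.19

Amplification A = ΔT/ΔT₀ = 2.85/2.2 = 1.295.
Total gain g = 1 − 1/A = 1 − 1/1.295 = 0.2278.
Known gains sum to -0.295 + 0.35 − 0.019 = 0.036.
g_alb = 0.2278 − 0.036 = 0.19.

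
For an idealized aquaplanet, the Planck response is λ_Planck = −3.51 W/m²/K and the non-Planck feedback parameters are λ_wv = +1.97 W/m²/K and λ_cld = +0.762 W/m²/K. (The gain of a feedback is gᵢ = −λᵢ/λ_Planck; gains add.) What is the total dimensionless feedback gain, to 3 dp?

Convert to gains: g_wv = 1.97/3.51 = 0.5613; g_cld = 0.762/3.51 = 0.2171.
Total gain g = 0.7784.

0.778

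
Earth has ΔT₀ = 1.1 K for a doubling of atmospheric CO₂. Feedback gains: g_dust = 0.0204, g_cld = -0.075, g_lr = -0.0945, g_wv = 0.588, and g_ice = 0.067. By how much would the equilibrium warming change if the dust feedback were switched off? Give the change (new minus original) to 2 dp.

-0.09 K

Original: g = 0.5059, ΔT = 1.1/(1−0.5059) = 2.2263 K.
Without dust: g' = 0.4855, ΔT' = 1.1/(1−0.4855) = 2.1380 K.
Change = 2.1380 − 2.2263 = -0.09 K.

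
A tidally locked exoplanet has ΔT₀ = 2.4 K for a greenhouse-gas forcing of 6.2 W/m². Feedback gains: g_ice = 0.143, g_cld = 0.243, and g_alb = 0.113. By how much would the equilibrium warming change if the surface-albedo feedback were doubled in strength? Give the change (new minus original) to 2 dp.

1.40 K

Original: g = 0.499, ΔT = 2.4/(1−0.499) = 4.7904 K.
With doubled surface-albedo: g' = 0.612, ΔT' = 2.4/(1−0.612) = 6.1856 K.
Change = 6.1856 − 4.7904 = 1.40 K.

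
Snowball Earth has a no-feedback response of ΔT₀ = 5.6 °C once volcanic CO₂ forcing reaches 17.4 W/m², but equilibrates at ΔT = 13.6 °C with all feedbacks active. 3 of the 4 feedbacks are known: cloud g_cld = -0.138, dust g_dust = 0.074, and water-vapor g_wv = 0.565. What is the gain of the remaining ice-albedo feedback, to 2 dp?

0.09

Amplification A = ΔT/ΔT₀ = 13.6/5.6 = 2.429.
Total gain g = 1 − 1/A = 1 − 1/2.429 = 0.5883.
Known gains sum to -0.138 + 0.074 + 0.565 = 0.501.
g_ice = 0.5883 − 0.501 = 0.09.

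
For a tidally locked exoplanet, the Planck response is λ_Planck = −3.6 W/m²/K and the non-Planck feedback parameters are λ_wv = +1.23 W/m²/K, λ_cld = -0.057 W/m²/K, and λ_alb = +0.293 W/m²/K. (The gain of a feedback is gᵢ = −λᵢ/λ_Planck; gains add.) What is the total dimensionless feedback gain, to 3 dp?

Convert to gains: g_wv = 1.23/3.6 = 0.3417; g_cld = -0.057/3.6 = -0.01583; g_alb = 0.293/3.6 = 0.08139.
Total gain g = 0.40726.

0.407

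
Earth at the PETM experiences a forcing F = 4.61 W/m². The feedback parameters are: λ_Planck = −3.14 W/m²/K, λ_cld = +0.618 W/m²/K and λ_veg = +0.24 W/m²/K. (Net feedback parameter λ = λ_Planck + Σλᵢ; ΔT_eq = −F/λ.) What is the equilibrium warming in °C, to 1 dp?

Net feedback parameter λ = (−3.14) + (+0.618) + (+0.24) = -2.282 W/m²/K.
ΔT = −F/λ = −4.61/(-2.282) = 2.0 °C.

2.0 °C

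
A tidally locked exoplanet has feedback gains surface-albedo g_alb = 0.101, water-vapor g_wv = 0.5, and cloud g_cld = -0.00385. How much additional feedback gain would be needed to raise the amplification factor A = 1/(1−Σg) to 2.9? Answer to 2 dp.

Current total gain = 0.59715.
Target gain for A = 2.9: g* = 1 − 1/2.9 = 0.6552.
Additional gain needed = 0.6552 − 0.59715 = 0.06.

0.06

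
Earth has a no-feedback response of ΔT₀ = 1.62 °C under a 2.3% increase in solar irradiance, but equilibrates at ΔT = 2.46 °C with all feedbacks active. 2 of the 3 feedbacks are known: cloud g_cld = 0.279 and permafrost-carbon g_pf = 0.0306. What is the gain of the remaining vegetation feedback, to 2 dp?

0.03

Amplification A = ΔT/ΔT₀ = 2.46/1.62 = 1.519.
Total gain g = 1 − 1/A = 1 − 1/1.519 = 0.3417.
Known gains sum to 0.279 + 0.0306 = 0.3096.
g_veg = 0.3417 − 0.3096 = 0.03.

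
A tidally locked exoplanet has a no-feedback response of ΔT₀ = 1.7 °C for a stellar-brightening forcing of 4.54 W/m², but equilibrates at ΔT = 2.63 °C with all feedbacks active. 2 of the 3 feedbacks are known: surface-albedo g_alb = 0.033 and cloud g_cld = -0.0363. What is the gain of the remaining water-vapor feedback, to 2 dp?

0.36

Amplification A = ΔT/ΔT₀ = 2.63/1.7 = 1.547.
Total gain g = 1 − 1/A = 1 − 1/1.547 = 0.3536.
Known gains sum to 0.033 − 0.0363 = -0.0033.
g_wv = 0.3536 + 0.0033 = 0.36.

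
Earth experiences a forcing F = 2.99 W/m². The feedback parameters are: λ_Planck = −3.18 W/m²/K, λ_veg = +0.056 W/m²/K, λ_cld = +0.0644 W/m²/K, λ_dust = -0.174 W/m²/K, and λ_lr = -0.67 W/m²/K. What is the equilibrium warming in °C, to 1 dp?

Net feedback parameter λ = (−3.18) + (+0.056) + (+0.0644) + (-0.174) + (-0.67) = -3.9036 W/m²/K.
ΔT = −F/λ = −2.99/(-3.9036) = 0.8 °C.

0.8 °C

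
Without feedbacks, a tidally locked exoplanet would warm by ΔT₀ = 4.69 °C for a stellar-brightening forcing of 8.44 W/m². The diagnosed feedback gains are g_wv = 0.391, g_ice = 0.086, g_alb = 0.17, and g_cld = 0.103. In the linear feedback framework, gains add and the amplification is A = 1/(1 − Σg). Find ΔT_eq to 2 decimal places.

Total gain g = 0.391 + 0.086 + 0.17 + 0.103 = 0.75.
Amplification A = 1/(1 − 0.75) = 4.
ΔT = 4.69 × 4 = 18.76 °C.

18.76 °C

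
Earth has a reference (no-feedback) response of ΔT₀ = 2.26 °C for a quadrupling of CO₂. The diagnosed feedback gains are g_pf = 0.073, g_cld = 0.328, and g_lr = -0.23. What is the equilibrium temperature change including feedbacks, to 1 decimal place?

2.7 °C

Total gain g = 0.073 + 0.328 − 0.23 = 0.171.
Amplification A = 1/(1 − 0.171) = 1.206.
ΔT = 2.26 × 1.206 = 2.7 °C.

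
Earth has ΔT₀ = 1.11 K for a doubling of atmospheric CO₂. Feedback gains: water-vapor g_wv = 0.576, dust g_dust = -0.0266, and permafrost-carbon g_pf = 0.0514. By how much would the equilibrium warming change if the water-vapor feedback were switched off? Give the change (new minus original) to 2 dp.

-1.64 K

Original: g = 0.6008, ΔT = 1.11/(1−0.6008) = 2.7806 K.
Without water-vapor: g' = 0.0248, ΔT' = 1.11/(1−0.0248) = 1.1382 K.
Change = 1.1382 − 2.7806 = -1.64 K.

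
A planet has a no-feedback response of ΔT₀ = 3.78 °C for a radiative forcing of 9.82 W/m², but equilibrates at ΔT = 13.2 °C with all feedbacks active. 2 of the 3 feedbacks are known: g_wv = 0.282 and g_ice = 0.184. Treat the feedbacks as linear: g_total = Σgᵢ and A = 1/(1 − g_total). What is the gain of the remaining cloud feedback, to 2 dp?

Amplification A = ΔT/ΔT₀ = 13.2/3.78 = 3.492.
Total gain g = 1 − 1/A = 1 − 1/3.492 = 0.7136.
Known gains sum to 0.282 + 0.184 = 0.466.
g_cld = 0.7136 − 0.466 = 0.25.

0.25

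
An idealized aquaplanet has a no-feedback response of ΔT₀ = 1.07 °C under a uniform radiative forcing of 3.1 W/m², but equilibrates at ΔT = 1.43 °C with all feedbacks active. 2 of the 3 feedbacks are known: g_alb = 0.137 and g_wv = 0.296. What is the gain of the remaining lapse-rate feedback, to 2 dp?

Amplification A = ΔT/ΔT₀ = 1.43/1.07 = 1.336.
Total gain g = 1 − 1/A = 1 − 1/1.336 = 0.2515.
Known gains sum to 0.137 + 0.296 = 0.433.
g_lr = 0.2515 − 0.433 = -0.18.

-0.18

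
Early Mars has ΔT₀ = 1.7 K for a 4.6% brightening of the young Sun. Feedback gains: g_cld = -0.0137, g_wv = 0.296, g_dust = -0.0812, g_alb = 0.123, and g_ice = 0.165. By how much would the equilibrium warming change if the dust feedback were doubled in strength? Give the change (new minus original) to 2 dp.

-0.46 K

Original: g = 0.4891, ΔT = 1.7/(1−0.4891) = 3.3275 K.
With doubled dust: g' = 0.4079, ΔT' = 1.7/(1−0.4079) = 2.8711 K.
Change = 2.8711 − 3.3275 = -0.46 K.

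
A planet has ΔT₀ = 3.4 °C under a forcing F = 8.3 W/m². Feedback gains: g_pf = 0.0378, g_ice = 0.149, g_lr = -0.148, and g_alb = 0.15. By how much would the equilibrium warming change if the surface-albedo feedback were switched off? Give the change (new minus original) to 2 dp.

-0.65 °C

Original: g = 0.1888, ΔT = 3.4/(1−0.1888) = 4.1913 °C.
Without surface-albedo: g' = 0.0388, ΔT' = 3.4/(1−0.0388) = 3.5372 °C.
Change = 3.5372 − 4.1913 = -0.65 °C.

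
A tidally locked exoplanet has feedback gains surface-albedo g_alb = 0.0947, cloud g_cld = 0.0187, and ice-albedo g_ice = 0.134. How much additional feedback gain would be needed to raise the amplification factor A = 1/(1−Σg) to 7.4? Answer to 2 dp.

Current total gain = 0.2474.
Target gain for A = 7.4: g* = 1 − 1/7.4 = 0.8649.
Additional gain needed = 0.8649 − 0.2474 = 0.62.

0.62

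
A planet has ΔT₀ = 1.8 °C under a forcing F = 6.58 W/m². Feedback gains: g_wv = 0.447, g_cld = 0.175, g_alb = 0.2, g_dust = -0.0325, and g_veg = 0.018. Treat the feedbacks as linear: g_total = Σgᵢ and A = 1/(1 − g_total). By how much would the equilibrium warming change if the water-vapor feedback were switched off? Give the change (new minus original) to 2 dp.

Original: g = 0.8075, ΔT = 1.8/(1−0.8075) = 9.3506 °C.
Without water-vapor: g' = 0.3605, ΔT' = 1.8/(1−0.3605) = 2.8147 °C.
Change = 2.8147 − 9.3506 = -6.54 °C.

-6.54 °C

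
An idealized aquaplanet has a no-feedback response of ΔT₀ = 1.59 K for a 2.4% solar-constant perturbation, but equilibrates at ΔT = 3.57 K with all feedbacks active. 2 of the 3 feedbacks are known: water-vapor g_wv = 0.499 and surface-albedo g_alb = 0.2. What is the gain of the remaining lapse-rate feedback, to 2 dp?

-0.14

Amplification A = ΔT/ΔT₀ = 3.57/1.59 = 2.245.
Total gain g = 1 − 1/A = 1 − 1/2.245 = 0.5546.
Known gains sum to 0.499 + 0.2 = 0.699.
g_lr = 0.5546 − 0.699 = -0.14.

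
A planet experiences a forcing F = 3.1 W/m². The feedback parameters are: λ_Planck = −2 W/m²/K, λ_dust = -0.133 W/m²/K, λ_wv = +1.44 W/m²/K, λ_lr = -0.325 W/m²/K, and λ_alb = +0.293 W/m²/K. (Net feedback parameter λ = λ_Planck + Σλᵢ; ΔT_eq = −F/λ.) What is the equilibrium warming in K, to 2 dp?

Net feedback parameter λ = (−2) + (-0.133) + (+1.44) + (-0.325) + (+0.293) = -0.725 W/m²/K.
ΔT = −F/λ = −3.1/(-0.725) = 4.28 K.

4.28 K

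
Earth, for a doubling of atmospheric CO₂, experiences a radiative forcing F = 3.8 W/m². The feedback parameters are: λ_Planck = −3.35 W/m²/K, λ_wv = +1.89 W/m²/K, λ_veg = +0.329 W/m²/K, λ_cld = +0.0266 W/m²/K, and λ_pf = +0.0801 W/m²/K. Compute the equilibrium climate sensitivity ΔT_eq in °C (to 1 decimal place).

3.7 °C

Net feedback parameter λ = (−3.35) + (+1.89) + (+0.329) + (+0.0266) + (+0.0801) = -1.0243 W/m²/K.
ΔT = −F/λ = −3.8/(-1.0243) = 3.7 °C.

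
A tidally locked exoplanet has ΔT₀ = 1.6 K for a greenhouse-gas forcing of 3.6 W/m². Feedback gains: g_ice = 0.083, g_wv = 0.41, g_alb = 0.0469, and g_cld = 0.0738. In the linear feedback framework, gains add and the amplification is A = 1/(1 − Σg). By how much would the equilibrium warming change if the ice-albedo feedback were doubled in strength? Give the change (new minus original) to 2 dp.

Original: g = 0.6137, ΔT = 1.6/(1−0.6137) = 4.1419 K.
With doubled ice-albedo: g' = 0.6967, ΔT' = 1.6/(1−0.6967) = 5.2753 K.
Change = 5.2753 − 4.1419 = 1.13 K.

1.13 K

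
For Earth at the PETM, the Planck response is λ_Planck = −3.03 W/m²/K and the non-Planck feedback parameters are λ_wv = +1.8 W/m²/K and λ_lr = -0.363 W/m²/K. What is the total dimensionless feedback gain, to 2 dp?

Convert to gains: g_wv = 1.8/3.03 = 0.5941; g_lr = -0.363/3.03 = -0.1198.
Total gain g = 0.4743.

0.47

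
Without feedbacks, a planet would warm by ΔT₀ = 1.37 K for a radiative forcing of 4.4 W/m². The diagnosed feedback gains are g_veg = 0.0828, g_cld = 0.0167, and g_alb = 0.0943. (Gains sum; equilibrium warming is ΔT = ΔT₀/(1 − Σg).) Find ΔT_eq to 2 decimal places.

Total gain g = 0.0828 + 0.0167 + 0.0943 = 0.1938.
Amplification A = 1/(1 − 0.1938) = 1.24.
ΔT = 1.37 × 1.24 = 1.70 K.

1.70 K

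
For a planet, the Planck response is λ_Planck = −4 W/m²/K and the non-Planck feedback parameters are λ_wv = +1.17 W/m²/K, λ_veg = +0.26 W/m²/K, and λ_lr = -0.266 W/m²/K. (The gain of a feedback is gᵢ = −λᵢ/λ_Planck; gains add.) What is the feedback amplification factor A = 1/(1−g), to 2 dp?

1.41

Convert to gains: g_wv = 1.17/4 = 0.2925; g_veg = 0.26/4 = 0.065; g_lr = -0.266/4 = -0.0665.
Total gain g = 0.291.
A = 1/(1 − 0.291) = 1.41.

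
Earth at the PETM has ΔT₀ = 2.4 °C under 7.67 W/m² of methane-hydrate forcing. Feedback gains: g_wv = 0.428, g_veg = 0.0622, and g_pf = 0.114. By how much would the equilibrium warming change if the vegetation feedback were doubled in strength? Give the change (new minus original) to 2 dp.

Original: g = 0.6042, ΔT = 2.4/(1−0.6042) = 6.0637 °C.
With doubled vegetation: g' = 0.6664, ΔT' = 2.4/(1−0.6664) = 7.1942 °C.
Change = 7.1942 − 6.0637 = 1.13 °C.

1.13 °C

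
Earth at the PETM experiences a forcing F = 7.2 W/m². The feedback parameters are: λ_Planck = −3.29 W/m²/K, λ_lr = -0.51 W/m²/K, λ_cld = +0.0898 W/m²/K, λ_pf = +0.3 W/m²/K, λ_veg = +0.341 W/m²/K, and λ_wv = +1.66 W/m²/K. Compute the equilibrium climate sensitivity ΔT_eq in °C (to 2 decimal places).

5.11 °C

Net feedback parameter λ = (−3.29) + (-0.51) + (+0.0898) + (+0.3) + (+0.341) + (+1.66) = -1.4092 W/m²/K.
ΔT = −F/λ = −7.2/(-1.4092) = 5.11 °C.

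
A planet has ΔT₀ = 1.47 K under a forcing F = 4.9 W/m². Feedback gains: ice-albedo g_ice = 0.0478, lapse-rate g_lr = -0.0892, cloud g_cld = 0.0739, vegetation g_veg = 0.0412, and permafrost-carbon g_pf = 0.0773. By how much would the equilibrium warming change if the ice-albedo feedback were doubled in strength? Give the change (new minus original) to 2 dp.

Original: g = 0.151, ΔT = 1.47/(1−0.151) = 1.7314 K.
With doubled ice-albedo: g' = 0.1988, ΔT' = 1.47/(1−0.1988) = 1.8347 K.
Change = 1.8347 − 1.7314 = 0.10 K.

0.10 K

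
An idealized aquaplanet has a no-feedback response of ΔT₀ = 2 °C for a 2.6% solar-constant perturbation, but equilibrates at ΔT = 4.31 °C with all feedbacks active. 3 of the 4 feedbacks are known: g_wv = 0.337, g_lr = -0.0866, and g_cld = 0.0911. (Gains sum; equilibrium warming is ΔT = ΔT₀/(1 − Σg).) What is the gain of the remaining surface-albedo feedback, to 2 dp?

Amplification A = ΔT/ΔT₀ = 4.31/2 = 2.155.
Total gain g = 1 − 1/A = 1 − 1/2.155 = 0.536.
Known gains sum to 0.337 − 0.0866 + 0.0911 = 0.3415.
g_alb = 0.536 − 0.3415 = 0.19.

0.19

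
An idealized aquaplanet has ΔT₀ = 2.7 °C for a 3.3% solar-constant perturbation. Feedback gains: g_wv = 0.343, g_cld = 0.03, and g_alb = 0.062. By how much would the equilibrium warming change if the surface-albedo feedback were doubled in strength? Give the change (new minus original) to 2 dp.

Original: g = 0.435, ΔT = 2.7/(1−0.435) = 4.7788 °C.
With doubled surface-albedo: g' = 0.497, ΔT' = 2.7/(1−0.497) = 5.3678 °C.
Change = 5.3678 − 4.7788 = 0.59 °C.

0.59 °C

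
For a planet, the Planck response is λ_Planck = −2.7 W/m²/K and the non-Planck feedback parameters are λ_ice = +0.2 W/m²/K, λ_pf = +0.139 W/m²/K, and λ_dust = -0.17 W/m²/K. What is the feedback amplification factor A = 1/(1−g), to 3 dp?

1.067

Convert to gains: g_ice = 0.2/2.7 = 0.07407; g_pf = 0.139/2.7 = 0.05148; g_dust = -0.17/2.7 = -0.06296.
Total gain g = 0.06259.
A = 1/(1 − 0.06259) = 1.067.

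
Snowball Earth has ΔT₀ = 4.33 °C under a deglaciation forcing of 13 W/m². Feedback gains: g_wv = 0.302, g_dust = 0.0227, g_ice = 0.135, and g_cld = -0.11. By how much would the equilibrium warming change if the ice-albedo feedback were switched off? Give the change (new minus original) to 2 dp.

Original: g = 0.3497, ΔT = 4.33/(1−0.3497) = 6.6585 °C.
Without ice-albedo: g' = 0.2147, ΔT' = 4.33/(1−0.2147) = 5.5138 °C.
Change = 5.5138 − 6.6585 = -1.14 °C.

-1.14 °C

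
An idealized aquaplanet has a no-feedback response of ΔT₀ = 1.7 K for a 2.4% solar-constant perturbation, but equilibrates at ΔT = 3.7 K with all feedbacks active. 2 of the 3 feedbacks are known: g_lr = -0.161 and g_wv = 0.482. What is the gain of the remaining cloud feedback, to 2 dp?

Amplification A = ΔT/ΔT₀ = 3.7/1.7 = 2.176.
Total gain g = 1 − 1/A = 1 − 1/2.176 = 0.5404.
Known gains sum to -0.161 + 0.482 = 0.321.
g_cld = 0.5404 − 0.321 = 0.22.

0.22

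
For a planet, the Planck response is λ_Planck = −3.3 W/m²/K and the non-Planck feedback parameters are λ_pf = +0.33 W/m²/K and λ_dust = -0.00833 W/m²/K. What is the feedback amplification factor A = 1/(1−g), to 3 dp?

1.108

Convert to gains: g_pf = 0.33/3.3 = 0.1; g_dust = -0.00833/3.3 = -0.002524.
Total gain g = 0.097476.
A = 1/(1 − 0.097476) = 1.108.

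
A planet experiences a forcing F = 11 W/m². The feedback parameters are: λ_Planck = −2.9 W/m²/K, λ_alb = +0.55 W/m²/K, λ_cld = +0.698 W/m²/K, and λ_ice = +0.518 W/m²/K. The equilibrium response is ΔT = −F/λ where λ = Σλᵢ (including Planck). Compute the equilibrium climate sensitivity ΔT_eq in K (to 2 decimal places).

9.70 K

Net feedback parameter λ = (−2.9) + (+0.55) + (+0.698) + (+0.518) = -1.134 W/m²/K.
ΔT = −F/λ = −11/(-1.134) = 9.70 K.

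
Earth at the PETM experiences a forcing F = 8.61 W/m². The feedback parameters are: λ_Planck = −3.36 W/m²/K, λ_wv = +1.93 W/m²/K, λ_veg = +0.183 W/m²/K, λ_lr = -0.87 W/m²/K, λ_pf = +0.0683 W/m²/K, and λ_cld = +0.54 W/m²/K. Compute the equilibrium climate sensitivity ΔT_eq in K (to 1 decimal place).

Net feedback parameter λ = (−3.36) + (+1.93) + (+0.183) + (-0.87) + (+0.0683) + (+0.54) = -1.5087 W/m²/K.
ΔT = −F/λ = −8.61/(-1.5087) = 5.7 K.

5.7 K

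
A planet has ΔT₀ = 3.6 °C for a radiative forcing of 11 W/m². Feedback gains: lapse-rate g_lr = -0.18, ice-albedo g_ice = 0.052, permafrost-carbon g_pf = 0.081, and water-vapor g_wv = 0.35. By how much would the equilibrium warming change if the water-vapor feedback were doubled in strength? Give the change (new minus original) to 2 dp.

5.21 °C

Original: g = 0.303, ΔT = 3.6/(1−0.303) = 5.1650 °C.
With doubled water-vapor: g' = 0.653, ΔT' = 3.6/(1−0.653) = 10.3746 °C.
Change = 10.3746 − 5.1650 = 5.21 °C.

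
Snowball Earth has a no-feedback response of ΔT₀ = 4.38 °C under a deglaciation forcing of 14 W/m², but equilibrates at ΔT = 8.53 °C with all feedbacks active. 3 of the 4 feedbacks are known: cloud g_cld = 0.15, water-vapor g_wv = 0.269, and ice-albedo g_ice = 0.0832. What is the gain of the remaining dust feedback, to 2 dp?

Amplification A = ΔT/ΔT₀ = 8.53/4.38 = 1.947.
Total gain g = 1 − 1/A = 1 − 1/1.947 = 0.4864.
Known gains sum to 0.15 + 0.269 + 0.0832 = 0.5022.
g_dust = 0.4864 − 0.5022 = -0.02.

-0.02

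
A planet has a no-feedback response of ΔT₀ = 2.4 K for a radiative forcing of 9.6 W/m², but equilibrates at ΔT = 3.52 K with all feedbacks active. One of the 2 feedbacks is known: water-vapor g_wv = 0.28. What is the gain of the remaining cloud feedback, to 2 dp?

Amplification A = ΔT/ΔT₀ = 3.52/2.4 = 1.467.
Total gain g = 1 − 1/A = 1 − 1/1.467 = 0.3183.
The known gain is 0.28.
g_cld = 0.3183 − 0.28 = 0.04.

0.04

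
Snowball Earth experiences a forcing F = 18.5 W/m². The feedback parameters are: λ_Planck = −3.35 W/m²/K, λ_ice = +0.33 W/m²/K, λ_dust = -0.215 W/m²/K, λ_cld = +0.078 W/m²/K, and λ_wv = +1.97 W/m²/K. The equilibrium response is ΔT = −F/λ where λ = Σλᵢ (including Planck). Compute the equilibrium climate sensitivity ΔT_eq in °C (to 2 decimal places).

15.59 °C

Net feedback parameter λ = (−3.35) + (+0.33) + (-0.215) + (+0.078) + (+1.97) = -1.187 W/m²/K.
ΔT = −F/λ = −18.5/(-1.187) = 15.59 °C.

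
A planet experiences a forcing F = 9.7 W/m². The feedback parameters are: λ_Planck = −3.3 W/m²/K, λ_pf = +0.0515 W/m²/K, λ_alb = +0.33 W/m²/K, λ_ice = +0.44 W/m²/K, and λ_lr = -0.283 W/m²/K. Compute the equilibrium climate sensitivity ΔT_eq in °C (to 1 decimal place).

3.5 °C

Net feedback parameter λ = (−3.3) + (+0.0515) + (+0.33) + (+0.44) + (-0.283) = -2.7615 W/m²/K.
ΔT = −F/λ = −9.7/(-2.7615) = 3.5 °C.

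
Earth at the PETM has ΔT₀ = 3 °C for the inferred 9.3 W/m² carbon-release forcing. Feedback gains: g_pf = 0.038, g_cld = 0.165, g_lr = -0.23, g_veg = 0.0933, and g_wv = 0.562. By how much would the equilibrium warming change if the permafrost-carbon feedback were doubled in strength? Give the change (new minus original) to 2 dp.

0.92 °C

Original: g = 0.6283, ΔT = 3/(1−0.6283) = 8.0710 °C.
With doubled permafrost-carbon: g' = 0.6663, ΔT' = 3/(1−0.6663) = 8.9901 °C.
Change = 8.9901 − 8.0710 = 0.92 °C.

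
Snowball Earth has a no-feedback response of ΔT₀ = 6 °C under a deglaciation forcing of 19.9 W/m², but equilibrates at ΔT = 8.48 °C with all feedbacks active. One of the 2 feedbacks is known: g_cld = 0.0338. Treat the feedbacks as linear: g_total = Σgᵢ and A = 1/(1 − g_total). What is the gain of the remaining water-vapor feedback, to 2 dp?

Amplification A = ΔT/ΔT₀ = 8.48/6 = 1.413.
Total gain g = 1 − 1/A = 1 − 1/1.413 = 0.2923.
The known gain is 0.0338.
g_wv = 0.2923 − 0.0338 = 0.26.

0.26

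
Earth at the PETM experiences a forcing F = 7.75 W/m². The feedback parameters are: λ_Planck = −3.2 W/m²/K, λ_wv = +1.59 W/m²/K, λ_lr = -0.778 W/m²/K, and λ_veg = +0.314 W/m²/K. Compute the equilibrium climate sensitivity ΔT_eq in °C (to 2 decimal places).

Net feedback parameter λ = (−3.2) + (+1.59) + (-0.778) + (+0.314) = -2.074 W/m²/K.
ΔT = −F/λ = −7.75/(-2.074) = 3.74 °C.

3.74 °C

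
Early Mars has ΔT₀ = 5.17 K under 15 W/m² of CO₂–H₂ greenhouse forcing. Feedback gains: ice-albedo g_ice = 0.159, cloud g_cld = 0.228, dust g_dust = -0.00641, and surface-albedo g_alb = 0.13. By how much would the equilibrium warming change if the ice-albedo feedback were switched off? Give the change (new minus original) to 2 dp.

-2.59 K

Original: g = 0.51059, ΔT = 5.17/(1−0.51059) = 10.5637 K.
Without ice-albedo: g' = 0.35159, ΔT' = 5.17/(1−0.35159) = 7.9734 K.
Change = 7.9734 − 10.5637 = -2.59 K.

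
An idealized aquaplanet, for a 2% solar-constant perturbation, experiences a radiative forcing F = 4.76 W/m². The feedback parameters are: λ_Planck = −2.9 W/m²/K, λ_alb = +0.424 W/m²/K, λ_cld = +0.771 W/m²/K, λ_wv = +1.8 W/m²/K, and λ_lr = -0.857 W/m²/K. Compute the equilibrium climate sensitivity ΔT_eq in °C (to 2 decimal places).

Net feedback parameter λ = (−2.9) + (+0.424) + (+0.771) + (+1.8) + (-0.857) = -0.762 W/m²/K.
ΔT = −F/λ = −4.76/(-0.762) = 6.25 °C.

6.25 °C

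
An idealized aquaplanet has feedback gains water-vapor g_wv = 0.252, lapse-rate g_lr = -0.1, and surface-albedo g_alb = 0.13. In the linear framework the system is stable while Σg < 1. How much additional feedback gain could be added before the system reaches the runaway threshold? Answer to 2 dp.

0.72

Current total gain = 0.252 − 0.1 + 0.13 = 0.282.
Margin to runaway = 1 − 0.282 = 0.72.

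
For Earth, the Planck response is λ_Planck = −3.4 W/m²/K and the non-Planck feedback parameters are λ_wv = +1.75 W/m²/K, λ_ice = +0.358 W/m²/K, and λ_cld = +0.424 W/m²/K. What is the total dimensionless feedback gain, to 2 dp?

0.74

Convert to gains: g_wv = 1.75/3.4 = 0.5147; g_ice = 0.358/3.4 = 0.1053; g_cld = 0.424/3.4 = 0.1247.
Total gain g = 0.7447.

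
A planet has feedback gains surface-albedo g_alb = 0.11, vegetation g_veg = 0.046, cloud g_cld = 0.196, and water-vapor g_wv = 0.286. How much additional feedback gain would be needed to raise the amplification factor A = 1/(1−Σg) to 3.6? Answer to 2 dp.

Current total gain = 0.638.
Target gain for A = 3.6: g* = 1 − 1/3.6 = 0.7222.
Additional gain needed = 0.7222 − 0.638 = 0.08.

0.08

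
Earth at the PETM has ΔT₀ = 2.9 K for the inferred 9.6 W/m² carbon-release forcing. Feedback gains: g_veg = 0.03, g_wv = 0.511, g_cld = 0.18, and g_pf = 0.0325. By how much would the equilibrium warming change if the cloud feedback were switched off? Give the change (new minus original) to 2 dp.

-4.97 K

Original: g = 0.7535, ΔT = 2.9/(1−0.7535) = 11.7647 K.
Without cloud: g' = 0.5735, ΔT' = 2.9/(1−0.5735) = 6.7995 K.
Change = 6.7995 − 11.7647 = -4.97 K.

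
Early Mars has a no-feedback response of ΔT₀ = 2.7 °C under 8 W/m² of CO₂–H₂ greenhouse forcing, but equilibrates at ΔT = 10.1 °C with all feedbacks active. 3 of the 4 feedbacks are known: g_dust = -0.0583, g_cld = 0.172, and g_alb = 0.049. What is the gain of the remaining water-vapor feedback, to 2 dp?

Amplification A = ΔT/ΔT₀ = 10.1/2.7 = 3.741.
Total gain g = 1 − 1/A = 1 − 1/3.741 = 0.7327.
Known gains sum to -0.0583 + 0.172 + 0.049 = 0.1627.
g_wv = 0.7327 − 0.1627 = 0.57.

0.57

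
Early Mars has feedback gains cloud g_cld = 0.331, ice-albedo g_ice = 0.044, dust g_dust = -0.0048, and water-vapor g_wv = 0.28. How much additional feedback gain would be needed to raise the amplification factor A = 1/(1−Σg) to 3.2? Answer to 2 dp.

0.04

Current total gain = 0.6502.
Target gain for A = 3.2: g* = 1 − 1/3.2 = 0.6875.
Additional gain needed = 0.6875 − 0.6502 = 0.04.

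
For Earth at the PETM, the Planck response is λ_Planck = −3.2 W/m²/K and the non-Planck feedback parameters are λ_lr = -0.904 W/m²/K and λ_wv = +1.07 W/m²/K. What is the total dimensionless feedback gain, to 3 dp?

Convert to gains: g_lr = -0.904/3.2 = -0.2825; g_wv = 1.07/3.2 = 0.3344.
Total gain g = 0.0519.

0.052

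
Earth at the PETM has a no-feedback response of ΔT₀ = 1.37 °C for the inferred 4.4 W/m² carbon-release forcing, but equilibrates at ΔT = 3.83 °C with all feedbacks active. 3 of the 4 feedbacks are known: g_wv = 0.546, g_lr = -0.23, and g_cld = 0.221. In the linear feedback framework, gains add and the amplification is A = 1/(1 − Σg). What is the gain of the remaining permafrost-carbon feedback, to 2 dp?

Amplification A = ΔT/ΔT₀ = 3.83/1.37 = 2.796.
Total gain g = 1 − 1/A = 1 − 1/2.796 = 0.6423.
Known gains sum to 0.546 − 0.23 + 0.221 = 0.537.
g_pf = 0.6423 − 0.537 = 0.11.

0.11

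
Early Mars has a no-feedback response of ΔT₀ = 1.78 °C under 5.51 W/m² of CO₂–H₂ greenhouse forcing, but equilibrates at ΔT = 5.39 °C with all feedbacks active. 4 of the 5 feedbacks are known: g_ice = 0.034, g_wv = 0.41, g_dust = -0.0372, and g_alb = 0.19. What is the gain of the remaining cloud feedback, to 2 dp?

Amplification A = ΔT/ΔT₀ = 5.39/1.78 = 3.028.
Total gain g = 1 − 1/A = 1 − 1/3.028 = 0.6697.
Known gains sum to 0.034 + 0.41 − 0.0372 + 0.19 = 0.5968.
g_cld = 0.6697 − 0.5968 = 0.07.

0.07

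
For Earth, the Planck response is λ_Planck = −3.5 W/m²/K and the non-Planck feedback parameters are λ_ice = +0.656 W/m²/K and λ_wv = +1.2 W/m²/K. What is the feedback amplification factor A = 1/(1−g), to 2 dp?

2.13

Convert to gains: g_ice = 0.656/3.5 = 0.1874; g_wv = 1.2/3.5 = 0.3429.
Total gain g = 0.5303.
A = 1/(1 − 0.5303) = 2.13.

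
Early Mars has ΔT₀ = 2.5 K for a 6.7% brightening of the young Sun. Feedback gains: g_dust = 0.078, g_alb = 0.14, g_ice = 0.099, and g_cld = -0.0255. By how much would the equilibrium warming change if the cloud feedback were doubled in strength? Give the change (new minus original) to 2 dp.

Original: g = 0.2915, ΔT = 2.5/(1−0.2915) = 3.5286 K.
With doubled cloud: g' = 0.266, ΔT' = 2.5/(1−0.266) = 3.4060 K.
Change = 3.4060 − 3.5286 = -0.12 K.

-0.12 K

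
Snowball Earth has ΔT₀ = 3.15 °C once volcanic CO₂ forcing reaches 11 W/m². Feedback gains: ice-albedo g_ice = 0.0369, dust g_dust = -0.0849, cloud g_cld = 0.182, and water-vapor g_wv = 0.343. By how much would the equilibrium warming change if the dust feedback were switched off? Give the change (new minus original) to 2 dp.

1.17 °C

Original: g = 0.477, ΔT = 3.15/(1−0.477) = 6.0229 °C.
Without dust: g' = 0.5619, ΔT' = 3.15/(1−0.5619) = 7.1901 °C.
Change = 7.1901 − 6.0229 = 1.17 °C.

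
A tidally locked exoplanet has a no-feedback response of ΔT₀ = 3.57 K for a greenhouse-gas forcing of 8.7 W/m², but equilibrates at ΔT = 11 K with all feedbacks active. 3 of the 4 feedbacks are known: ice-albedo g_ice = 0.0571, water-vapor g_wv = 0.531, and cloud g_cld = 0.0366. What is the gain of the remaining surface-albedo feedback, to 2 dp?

Amplification A = ΔT/ΔT₀ = 11/3.57 = 3.081.
Total gain g = 1 − 1/A = 1 − 1/3.081 = 0.6754.
Known gains sum to 0.0571 + 0.531 + 0.0366 = 0.6247.
g_alb = 0.6754 − 0.6247 = 0.05.

0.05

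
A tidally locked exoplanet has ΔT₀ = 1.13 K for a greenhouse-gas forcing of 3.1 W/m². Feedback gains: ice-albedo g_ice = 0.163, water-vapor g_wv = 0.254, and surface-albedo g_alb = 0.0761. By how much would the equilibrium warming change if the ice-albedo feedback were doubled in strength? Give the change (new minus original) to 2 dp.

Original: g = 0.4931, ΔT = 1.13/(1−0.4931) = 2.2292 K.
With doubled ice-albedo: g' = 0.6561, ΔT' = 1.13/(1−0.6561) = 3.2858 K.
Change = 3.2858 − 2.2292 = 1.06 K.

1.06 K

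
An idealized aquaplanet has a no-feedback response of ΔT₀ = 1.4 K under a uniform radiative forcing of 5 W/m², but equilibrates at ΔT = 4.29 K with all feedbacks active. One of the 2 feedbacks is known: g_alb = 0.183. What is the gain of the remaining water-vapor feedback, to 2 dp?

Amplification A = ΔT/ΔT₀ = 4.29/1.4 = 3.064.
Total gain g = 1 − 1/A = 1 − 1/3.064 = 0.6736.
The known gain is 0.183.
g_wv = 0.6736 − 0.183 = 0.49.

0.49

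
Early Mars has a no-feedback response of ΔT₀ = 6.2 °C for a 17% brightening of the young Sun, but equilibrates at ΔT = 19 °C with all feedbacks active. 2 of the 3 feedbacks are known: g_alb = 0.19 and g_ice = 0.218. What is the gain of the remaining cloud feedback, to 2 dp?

Amplification A = ΔT/ΔT₀ = 19/6.2 = 3.065.
Total gain g = 1 − 1/A = 1 − 1/3.065 = 0.6737.
Known gains sum to 0.19 + 0.218 = 0.408.
g_cld = 0.6737 − 0.408 = 0.27.

0.27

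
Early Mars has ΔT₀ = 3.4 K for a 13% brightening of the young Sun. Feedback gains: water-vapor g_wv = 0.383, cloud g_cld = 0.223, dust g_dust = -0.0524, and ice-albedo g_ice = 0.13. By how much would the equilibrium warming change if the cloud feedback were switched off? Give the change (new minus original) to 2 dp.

Original: g = 0.6836, ΔT = 3.4/(1−0.6836) = 10.7459 K.
Without cloud: g' = 0.4606, ΔT' = 3.4/(1−0.4606) = 6.3033 K.
Change = 6.3033 − 10.7459 = -4.44 K.

-4.44 K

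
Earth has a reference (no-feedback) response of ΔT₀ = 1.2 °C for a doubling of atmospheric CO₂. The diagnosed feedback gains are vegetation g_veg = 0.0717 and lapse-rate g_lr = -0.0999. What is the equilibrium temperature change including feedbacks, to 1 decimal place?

Total gain g = 0.0717 − 0.0999 = -0.0282.
Amplification A = 1/(1 + 0.0282) = 0.9726.
ΔT = 1.2 × 0.9726 = 1.2 °C.

1.2 °C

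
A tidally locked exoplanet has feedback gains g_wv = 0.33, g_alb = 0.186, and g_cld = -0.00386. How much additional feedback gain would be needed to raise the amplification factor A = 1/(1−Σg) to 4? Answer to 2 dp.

Current total gain = 0.51214.
Target gain for A = 4: g* = 1 − 1/4 = 0.75.
Additional gain needed = 0.75 − 0.51214 = 0.24.

0.24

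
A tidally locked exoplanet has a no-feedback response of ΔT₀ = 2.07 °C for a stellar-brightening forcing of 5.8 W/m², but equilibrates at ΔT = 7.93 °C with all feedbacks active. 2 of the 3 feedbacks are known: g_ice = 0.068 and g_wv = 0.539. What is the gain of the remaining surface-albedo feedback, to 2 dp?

Amplification A = ΔT/ΔT₀ = 7.93/2.07 = 3.831.
Total gain g = 1 − 1/A = 1 − 1/3.831 = 0.739.
Known gains sum to 0.068 + 0.539 = 0.607.
g_alb = 0.739 − 0.607 = 0.13.

0.13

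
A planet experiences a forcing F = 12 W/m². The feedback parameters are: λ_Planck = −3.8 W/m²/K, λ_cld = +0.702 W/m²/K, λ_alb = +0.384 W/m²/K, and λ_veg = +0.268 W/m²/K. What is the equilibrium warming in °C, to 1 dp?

Net feedback parameter λ = (−3.8) + (+0.702) + (+0.384) + (+0.268) = -2.446 W/m²/K.
ΔT = −F/λ = −12/(-2.446) = 4.9 °C.

4.9 °C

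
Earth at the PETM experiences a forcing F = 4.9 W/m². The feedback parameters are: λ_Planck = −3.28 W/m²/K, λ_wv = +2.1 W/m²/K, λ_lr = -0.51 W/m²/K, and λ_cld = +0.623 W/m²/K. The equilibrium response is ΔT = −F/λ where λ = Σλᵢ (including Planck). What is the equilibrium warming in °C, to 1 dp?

Net feedback parameter λ = (−3.28) + (+2.1) + (-0.51) + (+0.623) = -1.067 W/m²/K.
ΔT = −F/λ = −4.9/(-1.067) = 4.6 °C.

4.6 °C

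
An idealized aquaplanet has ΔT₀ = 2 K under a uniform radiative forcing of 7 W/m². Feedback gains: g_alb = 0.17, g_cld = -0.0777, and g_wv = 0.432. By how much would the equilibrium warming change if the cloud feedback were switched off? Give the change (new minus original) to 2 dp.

0.82 K

Original: g = 0.5243, ΔT = 2/(1−0.5243) = 4.2043 K.
Without cloud: g' = 0.602, ΔT' = 2/(1−0.602) = 5.0251 K.
Change = 5.0251 − 4.2043 = 0.82 K.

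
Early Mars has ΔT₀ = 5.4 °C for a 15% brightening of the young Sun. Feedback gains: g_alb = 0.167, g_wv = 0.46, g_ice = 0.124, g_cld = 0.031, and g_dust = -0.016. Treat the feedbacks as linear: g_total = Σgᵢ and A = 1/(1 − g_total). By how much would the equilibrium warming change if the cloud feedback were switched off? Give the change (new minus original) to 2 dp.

Original: g = 0.766, ΔT = 5.4/(1−0.766) = 23.0769 °C.
Without cloud: g' = 0.735, ΔT' = 5.4/(1−0.735) = 20.3774 °C.
Change = 20.3774 − 23.0769 = -2.70 °C.

-2.70 °C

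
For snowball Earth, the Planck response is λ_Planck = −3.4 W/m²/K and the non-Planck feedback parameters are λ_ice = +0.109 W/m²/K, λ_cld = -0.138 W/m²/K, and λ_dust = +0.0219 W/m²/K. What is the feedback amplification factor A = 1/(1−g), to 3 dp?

Convert to gains: g_ice = 0.109/3.4 = 0.03206; g_cld = -0.138/3.4 = -0.04059; g_dust = 0.0219/3.4 = 0.006441.
Total gain g = -0.002089.
A = 1/(1 + 0.002089) = 0.998.

0.998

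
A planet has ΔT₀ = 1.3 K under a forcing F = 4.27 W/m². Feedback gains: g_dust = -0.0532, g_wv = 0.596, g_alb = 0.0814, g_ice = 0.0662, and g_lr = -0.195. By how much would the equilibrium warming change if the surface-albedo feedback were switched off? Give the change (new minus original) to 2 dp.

Original: g = 0.4954, ΔT = 1.3/(1−0.4954) = 2.5763 K.
Without surface-albedo: g' = 0.414, ΔT' = 1.3/(1−0.414) = 2.2184 K.
Change = 2.2184 − 2.5763 = -0.36 K.

-0.36 K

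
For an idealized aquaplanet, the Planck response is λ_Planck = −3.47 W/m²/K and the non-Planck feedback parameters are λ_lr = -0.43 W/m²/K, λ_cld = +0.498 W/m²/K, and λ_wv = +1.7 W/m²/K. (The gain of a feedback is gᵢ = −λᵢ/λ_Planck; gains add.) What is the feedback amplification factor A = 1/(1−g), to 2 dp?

Convert to gains: g_lr = -0.43/3.47 = -0.1239; g_cld = 0.498/3.47 = 0.1435; g_wv = 1.7/3.47 = 0.4899.
Total gain g = 0.5095.
A = 1/(1 − 0.5095) = 2.04.

2.04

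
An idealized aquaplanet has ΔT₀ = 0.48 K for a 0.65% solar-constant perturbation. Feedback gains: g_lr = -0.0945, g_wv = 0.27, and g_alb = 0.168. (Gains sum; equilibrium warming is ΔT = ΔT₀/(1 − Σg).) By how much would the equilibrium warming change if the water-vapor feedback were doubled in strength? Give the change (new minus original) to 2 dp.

Original: g = 0.3435, ΔT = 0.48/(1−0.3435) = 0.7312 K.
With doubled water-vapor: g' = 0.6135, ΔT' = 0.48/(1−0.6135) = 1.2419 K.
Change = 1.2419 − 0.7312 = 0.51 K.

0.51 K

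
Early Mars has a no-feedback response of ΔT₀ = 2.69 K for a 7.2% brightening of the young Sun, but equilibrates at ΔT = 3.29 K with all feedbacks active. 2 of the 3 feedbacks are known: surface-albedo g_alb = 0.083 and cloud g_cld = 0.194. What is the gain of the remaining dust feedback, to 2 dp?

-0.09

Amplification A = ΔT/ΔT₀ = 3.29/2.69 = 1.223.
Total gain g = 1 − 1/A = 1 − 1/1.223 = 0.1823.
Known gains sum to 0.083 + 0.194 = 0.277.
g_dust = 0.1823 − 0.277 = -0.09.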